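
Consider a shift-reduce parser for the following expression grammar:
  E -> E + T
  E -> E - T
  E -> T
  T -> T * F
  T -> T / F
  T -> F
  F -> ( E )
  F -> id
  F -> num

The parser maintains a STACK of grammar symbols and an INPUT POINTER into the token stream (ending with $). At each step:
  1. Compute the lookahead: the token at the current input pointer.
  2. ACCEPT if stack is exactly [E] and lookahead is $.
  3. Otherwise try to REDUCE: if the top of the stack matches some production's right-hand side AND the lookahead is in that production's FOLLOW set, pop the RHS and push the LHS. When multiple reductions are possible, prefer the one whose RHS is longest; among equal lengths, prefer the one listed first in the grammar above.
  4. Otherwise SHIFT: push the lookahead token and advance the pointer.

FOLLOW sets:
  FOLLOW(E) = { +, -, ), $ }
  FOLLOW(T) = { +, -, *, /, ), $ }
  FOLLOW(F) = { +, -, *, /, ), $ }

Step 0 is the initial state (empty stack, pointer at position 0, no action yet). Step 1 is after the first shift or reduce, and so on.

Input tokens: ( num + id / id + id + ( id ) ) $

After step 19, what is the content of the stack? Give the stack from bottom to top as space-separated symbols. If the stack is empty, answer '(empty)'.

Answer: ( E

Derivation:
Step 1: shift (. Stack=[(] ptr=1 lookahead=num remaining=[num + id / id + id + ( id ) ) $]
Step 2: shift num. Stack=[( num] ptr=2 lookahead=+ remaining=[+ id / id + id + ( id ) ) $]
Step 3: reduce F->num. Stack=[( F] ptr=2 lookahead=+ remaining=[+ id / id + id + ( id ) ) $]
Step 4: reduce T->F. Stack=[( T] ptr=2 lookahead=+ remaining=[+ id / id + id + ( id ) ) $]
Step 5: reduce E->T. Stack=[( E] ptr=2 lookahead=+ remaining=[+ id / id + id + ( id ) ) $]
Step 6: shift +. Stack=[( E +] ptr=3 lookahead=id remaining=[id / id + id + ( id ) ) $]
Step 7: shift id. Stack=[( E + id] ptr=4 lookahead=/ remaining=[/ id + id + ( id ) ) $]
Step 8: reduce F->id. Stack=[( E + F] ptr=4 lookahead=/ remaining=[/ id + id + ( id ) ) $]
Step 9: reduce T->F. Stack=[( E + T] ptr=4 lookahead=/ remaining=[/ id + id + ( id ) ) $]
Step 10: shift /. Stack=[( E + T /] ptr=5 lookahead=id remaining=[id + id + ( id ) ) $]
Step 11: shift id. Stack=[( E + T / id] ptr=6 lookahead=+ remaining=[+ id + ( id ) ) $]
Step 12: reduce F->id. Stack=[( E + T / F] ptr=6 lookahead=+ remaining=[+ id + ( id ) ) $]
Step 13: reduce T->T / F. Stack=[( E + T] ptr=6 lookahead=+ remaining=[+ id + ( id ) ) $]
Step 14: reduce E->E + T. Stack=[( E] ptr=6 lookahead=+ remaining=[+ id + ( id ) ) $]
Step 15: shift +. Stack=[( E +] ptr=7 lookahead=id remaining=[id + ( id ) ) $]
Step 16: shift id. Stack=[( E + id] ptr=8 lookahead=+ remaining=[+ ( id ) ) $]
Step 17: reduce F->id. Stack=[( E + F] ptr=8 lookahead=+ remaining=[+ ( id ) ) $]
Step 18: reduce T->F. Stack=[( E + T] ptr=8 lookahead=+ remaining=[+ ( id ) ) $]
Step 19: reduce E->E + T. Stack=[( E] ptr=8 lookahead=+ remaining=[+ ( id ) ) $]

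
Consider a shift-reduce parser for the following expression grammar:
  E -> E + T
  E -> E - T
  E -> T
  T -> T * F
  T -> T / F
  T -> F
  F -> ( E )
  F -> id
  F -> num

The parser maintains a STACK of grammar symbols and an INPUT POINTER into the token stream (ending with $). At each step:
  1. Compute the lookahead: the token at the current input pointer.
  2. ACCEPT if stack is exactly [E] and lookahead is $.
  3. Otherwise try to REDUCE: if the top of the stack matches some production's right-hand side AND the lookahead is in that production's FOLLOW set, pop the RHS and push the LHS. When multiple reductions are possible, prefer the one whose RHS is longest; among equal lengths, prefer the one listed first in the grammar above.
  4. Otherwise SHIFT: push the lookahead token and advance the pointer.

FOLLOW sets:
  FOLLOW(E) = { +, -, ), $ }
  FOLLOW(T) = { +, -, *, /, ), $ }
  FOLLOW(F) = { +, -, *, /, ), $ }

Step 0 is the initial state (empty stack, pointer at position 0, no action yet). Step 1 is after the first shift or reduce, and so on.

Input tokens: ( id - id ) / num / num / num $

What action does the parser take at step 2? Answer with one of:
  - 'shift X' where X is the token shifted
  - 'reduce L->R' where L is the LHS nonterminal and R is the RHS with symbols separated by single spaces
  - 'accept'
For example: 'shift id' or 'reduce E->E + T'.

Answer: shift id

Derivation:
Step 1: shift (. Stack=[(] ptr=1 lookahead=id remaining=[id - id ) / num / num / num $]
Step 2: shift id. Stack=[( id] ptr=2 lookahead=- remaining=[- id ) / num / num / num $]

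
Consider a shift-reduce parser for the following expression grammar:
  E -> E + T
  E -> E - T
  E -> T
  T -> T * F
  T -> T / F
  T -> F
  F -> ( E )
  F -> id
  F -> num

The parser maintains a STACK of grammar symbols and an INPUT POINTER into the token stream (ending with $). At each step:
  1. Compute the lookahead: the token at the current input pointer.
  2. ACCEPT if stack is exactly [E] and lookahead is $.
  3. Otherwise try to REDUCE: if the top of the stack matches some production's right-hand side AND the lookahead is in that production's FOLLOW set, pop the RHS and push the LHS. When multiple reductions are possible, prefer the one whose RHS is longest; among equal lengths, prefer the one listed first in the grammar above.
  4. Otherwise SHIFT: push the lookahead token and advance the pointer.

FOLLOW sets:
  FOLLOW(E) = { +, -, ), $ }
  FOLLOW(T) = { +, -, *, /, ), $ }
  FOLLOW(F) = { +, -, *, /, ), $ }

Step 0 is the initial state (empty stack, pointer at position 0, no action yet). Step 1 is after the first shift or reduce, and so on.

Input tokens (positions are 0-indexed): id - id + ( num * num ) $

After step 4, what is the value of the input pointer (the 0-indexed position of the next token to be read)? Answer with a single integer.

Answer: 1

Derivation:
Step 1: shift id. Stack=[id] ptr=1 lookahead=- remaining=[- id + ( num * num ) $]
Step 2: reduce F->id. Stack=[F] ptr=1 lookahead=- remaining=[- id + ( num * num ) $]
Step 3: reduce T->F. Stack=[T] ptr=1 lookahead=- remaining=[- id + ( num * num ) $]
Step 4: reduce E->T. Stack=[E] ptr=1 lookahead=- remaining=[- id + ( num * num ) $]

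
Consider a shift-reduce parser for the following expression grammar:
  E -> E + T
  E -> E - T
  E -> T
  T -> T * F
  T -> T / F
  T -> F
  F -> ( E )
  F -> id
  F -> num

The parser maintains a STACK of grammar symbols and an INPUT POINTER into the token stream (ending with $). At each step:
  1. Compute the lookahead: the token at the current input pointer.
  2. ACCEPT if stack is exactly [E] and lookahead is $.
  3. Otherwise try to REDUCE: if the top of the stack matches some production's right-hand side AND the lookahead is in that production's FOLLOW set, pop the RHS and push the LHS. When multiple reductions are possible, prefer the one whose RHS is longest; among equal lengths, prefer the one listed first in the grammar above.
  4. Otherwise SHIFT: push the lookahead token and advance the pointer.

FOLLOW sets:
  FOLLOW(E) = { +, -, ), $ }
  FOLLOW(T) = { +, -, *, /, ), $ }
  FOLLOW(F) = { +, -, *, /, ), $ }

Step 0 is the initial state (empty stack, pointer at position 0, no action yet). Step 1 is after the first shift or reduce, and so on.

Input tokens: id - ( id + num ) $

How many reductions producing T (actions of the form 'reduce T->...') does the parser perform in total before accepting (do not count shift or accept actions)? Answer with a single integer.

Answer: 4

Derivation:
Step 1: shift id. Stack=[id] ptr=1 lookahead=- remaining=[- ( id + num ) $]
Step 2: reduce F->id. Stack=[F] ptr=1 lookahead=- remaining=[- ( id + num ) $]
Step 3: reduce T->F. Stack=[T] ptr=1 lookahead=- remaining=[- ( id + num ) $]
Step 4: reduce E->T. Stack=[E] ptr=1 lookahead=- remaining=[- ( id + num ) $]
Step 5: shift -. Stack=[E -] ptr=2 lookahead=( remaining=[( id + num ) $]
Step 6: shift (. Stack=[E - (] ptr=3 lookahead=id remaining=[id + num ) $]
Step 7: shift id. Stack=[E - ( id] ptr=4 lookahead=+ remaining=[+ num ) $]
Step 8: reduce F->id. Stack=[E - ( F] ptr=4 lookahead=+ remaining=[+ num ) $]
Step 9: reduce T->F. Stack=[E - ( T] ptr=4 lookahead=+ remaining=[+ num ) $]
Step 10: reduce E->T. Stack=[E - ( E] ptr=4 lookahead=+ remaining=[+ num ) $]
Step 11: shift +. Stack=[E - ( E +] ptr=5 lookahead=num remaining=[num ) $]
Step 12: shift num. Stack=[E - ( E + num] ptr=6 lookahead=) remaining=[) $]
Step 13: reduce F->num. Stack=[E - ( E + F] ptr=6 lookahead=) remaining=[) $]
Step 14: reduce T->F. Stack=[E - ( E + T] ptr=6 lookahead=) remaining=[) $]
Step 15: reduce E->E + T. Stack=[E - ( E] ptr=6 lookahead=) remaining=[) $]
Step 16: shift ). Stack=[E - ( E )] ptr=7 lookahead=$ remaining=[$]
Step 17: reduce F->( E ). Stack=[E - F] ptr=7 lookahead=$ remaining=[$]
Step 18: reduce T->F. Stack=[E - T] ptr=7 lookahead=$ remaining=[$]
Step 19: reduce E->E - T. Stack=[E] ptr=7 lookahead=$ remaining=[$]
Step 20: accept. Stack=[E] ptr=7 lookahead=$ remaining=[$]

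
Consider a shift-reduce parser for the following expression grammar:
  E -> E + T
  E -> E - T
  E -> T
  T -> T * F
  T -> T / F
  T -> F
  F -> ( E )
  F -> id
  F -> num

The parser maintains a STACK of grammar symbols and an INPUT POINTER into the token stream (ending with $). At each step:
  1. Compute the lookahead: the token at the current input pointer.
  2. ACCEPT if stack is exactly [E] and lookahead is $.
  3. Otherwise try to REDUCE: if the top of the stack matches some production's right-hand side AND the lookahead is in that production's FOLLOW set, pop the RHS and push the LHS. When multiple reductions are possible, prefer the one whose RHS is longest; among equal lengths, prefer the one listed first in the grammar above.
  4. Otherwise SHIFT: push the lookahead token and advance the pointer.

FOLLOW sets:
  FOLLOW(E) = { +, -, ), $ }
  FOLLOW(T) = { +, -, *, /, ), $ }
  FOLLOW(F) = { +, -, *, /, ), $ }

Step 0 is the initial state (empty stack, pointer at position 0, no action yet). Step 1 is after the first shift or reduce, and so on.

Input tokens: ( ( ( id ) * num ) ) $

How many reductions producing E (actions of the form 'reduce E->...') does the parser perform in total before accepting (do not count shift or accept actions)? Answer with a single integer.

Answer: 4

Derivation:
Step 1: shift (. Stack=[(] ptr=1 lookahead=( remaining=[( ( id ) * num ) ) $]
Step 2: shift (. Stack=[( (] ptr=2 lookahead=( remaining=[( id ) * num ) ) $]
Step 3: shift (. Stack=[( ( (] ptr=3 lookahead=id remaining=[id ) * num ) ) $]
Step 4: shift id. Stack=[( ( ( id] ptr=4 lookahead=) remaining=[) * num ) ) $]
Step 5: reduce F->id. Stack=[( ( ( F] ptr=4 lookahead=) remaining=[) * num ) ) $]
Step 6: reduce T->F. Stack=[( ( ( T] ptr=4 lookahead=) remaining=[) * num ) ) $]
Step 7: reduce E->T. Stack=[( ( ( E] ptr=4 lookahead=) remaining=[) * num ) ) $]
Step 8: shift ). Stack=[( ( ( E )] ptr=5 lookahead=* remaining=[* num ) ) $]
Step 9: reduce F->( E ). Stack=[( ( F] ptr=5 lookahead=* remaining=[* num ) ) $]
Step 10: reduce T->F. Stack=[( ( T] ptr=5 lookahead=* remaining=[* num ) ) $]
Step 11: shift *. Stack=[( ( T *] ptr=6 lookahead=num remaining=[num ) ) $]
Step 12: shift num. Stack=[( ( T * num] ptr=7 lookahead=) remaining=[) ) $]
Step 13: reduce F->num. Stack=[( ( T * F] ptr=7 lookahead=) remaining=[) ) $]
Step 14: reduce T->T * F. Stack=[( ( T] ptr=7 lookahead=) remaining=[) ) $]
Step 15: reduce E->T. Stack=[( ( E] ptr=7 lookahead=) remaining=[) ) $]
Step 16: shift ). Stack=[( ( E )] ptr=8 lookahead=) remaining=[) $]
Step 17: reduce F->( E ). Stack=[( F] ptr=8 lookahead=) remaining=[) $]
Step 18: reduce T->F. Stack=[( T] ptr=8 lookahead=) remaining=[) $]
Step 19: reduce E->T. Stack=[( E] ptr=8 lookahead=) remaining=[) $]
Step 20: shift ). Stack=[( E )] ptr=9 lookahead=$ remaining=[$]
Step 21: reduce F->( E ). Stack=[F] ptr=9 lookahead=$ remaining=[$]
Step 22: reduce T->F. Stack=[T] ptr=9 lookahead=$ remaining=[$]
Step 23: reduce E->T. Stack=[E] ptr=9 lookahead=$ remaining=[$]
Step 24: accept. Stack=[E] ptr=9 lookahead=$ remaining=[$]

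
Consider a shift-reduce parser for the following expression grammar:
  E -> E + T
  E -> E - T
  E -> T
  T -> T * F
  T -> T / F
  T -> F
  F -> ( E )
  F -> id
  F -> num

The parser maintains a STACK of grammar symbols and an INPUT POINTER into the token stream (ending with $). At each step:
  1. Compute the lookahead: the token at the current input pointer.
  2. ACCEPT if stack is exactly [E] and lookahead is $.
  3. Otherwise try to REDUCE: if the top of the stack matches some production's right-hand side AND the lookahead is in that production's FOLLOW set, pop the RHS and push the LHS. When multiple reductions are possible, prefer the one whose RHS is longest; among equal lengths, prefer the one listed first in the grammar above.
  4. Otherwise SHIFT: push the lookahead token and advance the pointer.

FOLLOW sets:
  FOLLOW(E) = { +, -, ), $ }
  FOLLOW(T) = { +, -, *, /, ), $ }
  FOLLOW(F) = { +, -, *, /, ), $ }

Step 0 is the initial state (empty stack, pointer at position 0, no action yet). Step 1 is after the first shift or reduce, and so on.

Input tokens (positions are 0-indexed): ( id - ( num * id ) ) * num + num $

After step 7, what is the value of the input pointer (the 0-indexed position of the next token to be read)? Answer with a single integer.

Step 1: shift (. Stack=[(] ptr=1 lookahead=id remaining=[id - ( num * id ) ) * num + num $]
Step 2: shift id. Stack=[( id] ptr=2 lookahead=- remaining=[- ( num * id ) ) * num + num $]
Step 3: reduce F->id. Stack=[( F] ptr=2 lookahead=- remaining=[- ( num * id ) ) * num + num $]
Step 4: reduce T->F. Stack=[( T] ptr=2 lookahead=- remaining=[- ( num * id ) ) * num + num $]
Step 5: reduce E->T. Stack=[( E] ptr=2 lookahead=- remaining=[- ( num * id ) ) * num + num $]
Step 6: shift -. Stack=[( E -] ptr=3 lookahead=( remaining=[( num * id ) ) * num + num $]
Step 7: shift (. Stack=[( E - (] ptr=4 lookahead=num remaining=[num * id ) ) * num + num $]

Answer: 4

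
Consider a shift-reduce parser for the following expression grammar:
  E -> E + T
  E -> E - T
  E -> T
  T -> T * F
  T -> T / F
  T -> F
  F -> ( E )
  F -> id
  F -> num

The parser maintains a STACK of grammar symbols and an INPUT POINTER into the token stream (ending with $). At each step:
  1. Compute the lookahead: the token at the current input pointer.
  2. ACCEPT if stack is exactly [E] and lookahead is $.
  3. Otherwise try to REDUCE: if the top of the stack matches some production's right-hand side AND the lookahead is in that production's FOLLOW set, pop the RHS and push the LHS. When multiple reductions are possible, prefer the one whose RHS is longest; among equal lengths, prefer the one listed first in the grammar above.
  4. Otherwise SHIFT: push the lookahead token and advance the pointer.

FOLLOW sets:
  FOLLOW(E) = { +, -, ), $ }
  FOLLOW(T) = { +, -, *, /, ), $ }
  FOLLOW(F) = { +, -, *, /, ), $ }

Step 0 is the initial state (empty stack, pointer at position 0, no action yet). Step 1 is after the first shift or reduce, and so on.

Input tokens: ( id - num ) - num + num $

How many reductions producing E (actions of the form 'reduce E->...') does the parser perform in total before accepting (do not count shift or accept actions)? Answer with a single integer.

Answer: 5

Derivation:
Step 1: shift (. Stack=[(] ptr=1 lookahead=id remaining=[id - num ) - num + num $]
Step 2: shift id. Stack=[( id] ptr=2 lookahead=- remaining=[- num ) - num + num $]
Step 3: reduce F->id. Stack=[( F] ptr=2 lookahead=- remaining=[- num ) - num + num $]
Step 4: reduce T->F. Stack=[( T] ptr=2 lookahead=- remaining=[- num ) - num + num $]
Step 5: reduce E->T. Stack=[( E] ptr=2 lookahead=- remaining=[- num ) - num + num $]
Step 6: shift -. Stack=[( E -] ptr=3 lookahead=num remaining=[num ) - num + num $]
Step 7: shift num. Stack=[( E - num] ptr=4 lookahead=) remaining=[) - num + num $]
Step 8: reduce F->num. Stack=[( E - F] ptr=4 lookahead=) remaining=[) - num + num $]
Step 9: reduce T->F. Stack=[( E - T] ptr=4 lookahead=) remaining=[) - num + num $]
Step 10: reduce E->E - T. Stack=[( E] ptr=4 lookahead=) remaining=[) - num + num $]
Step 11: shift ). Stack=[( E )] ptr=5 lookahead=- remaining=[- num + num $]
Step 12: reduce F->( E ). Stack=[F] ptr=5 lookahead=- remaining=[- num + num $]
Step 13: reduce T->F. Stack=[T] ptr=5 lookahead=- remaining=[- num + num $]
Step 14: reduce E->T. Stack=[E] ptr=5 lookahead=- remaining=[- num + num $]
Step 15: shift -. Stack=[E -] ptr=6 lookahead=num remaining=[num + num $]
Step 16: shift num. Stack=[E - num] ptr=7 lookahead=+ remaining=[+ num $]
Step 17: reduce F->num. Stack=[E - F] ptr=7 lookahead=+ remaining=[+ num $]
Step 18: reduce T->F. Stack=[E - T] ptr=7 lookahead=+ remaining=[+ num $]
Step 19: reduce E->E - T. Stack=[E] ptr=7 lookahead=+ remaining=[+ num $]
Step 20: shift +. Stack=[E +] ptr=8 lookahead=num remaining=[num $]
Step 21: shift num. Stack=[E + num] ptr=9 lookahead=$ remaining=[$]
Step 22: reduce F->num. Stack=[E + F] ptr=9 lookahead=$ remaining=[$]
Step 23: reduce T->F. Stack=[E + T] ptr=9 lookahead=$ remaining=[$]
Step 24: reduce E->E + T. Stack=[E] ptr=9 lookahead=$ remaining=[$]
Step 25: accept. Stack=[E] ptr=9 lookahead=$ remaining=[$]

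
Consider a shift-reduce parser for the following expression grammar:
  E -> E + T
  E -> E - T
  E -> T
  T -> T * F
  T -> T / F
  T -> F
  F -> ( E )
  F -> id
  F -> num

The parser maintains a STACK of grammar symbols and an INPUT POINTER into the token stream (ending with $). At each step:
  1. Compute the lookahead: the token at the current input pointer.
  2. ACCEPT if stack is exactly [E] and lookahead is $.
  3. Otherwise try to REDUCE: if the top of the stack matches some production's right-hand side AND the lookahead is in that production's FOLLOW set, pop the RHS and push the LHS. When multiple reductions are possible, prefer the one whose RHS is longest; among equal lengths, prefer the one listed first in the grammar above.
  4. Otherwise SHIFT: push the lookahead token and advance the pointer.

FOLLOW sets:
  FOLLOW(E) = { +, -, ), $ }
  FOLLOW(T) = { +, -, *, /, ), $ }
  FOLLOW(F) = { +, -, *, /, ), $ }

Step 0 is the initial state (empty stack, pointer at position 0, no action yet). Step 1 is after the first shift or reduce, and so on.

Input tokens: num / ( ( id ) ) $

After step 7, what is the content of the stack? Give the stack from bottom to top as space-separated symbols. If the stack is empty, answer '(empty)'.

Answer: T / ( ( id

Derivation:
Step 1: shift num. Stack=[num] ptr=1 lookahead=/ remaining=[/ ( ( id ) ) $]
Step 2: reduce F->num. Stack=[F] ptr=1 lookahead=/ remaining=[/ ( ( id ) ) $]
Step 3: reduce T->F. Stack=[T] ptr=1 lookahead=/ remaining=[/ ( ( id ) ) $]
Step 4: shift /. Stack=[T /] ptr=2 lookahead=( remaining=[( ( id ) ) $]
Step 5: shift (. Stack=[T / (] ptr=3 lookahead=( remaining=[( id ) ) $]
Step 6: shift (. Stack=[T / ( (] ptr=4 lookahead=id remaining=[id ) ) $]
Step 7: shift id. Stack=[T / ( ( id] ptr=5 lookahead=) remaining=[) ) $]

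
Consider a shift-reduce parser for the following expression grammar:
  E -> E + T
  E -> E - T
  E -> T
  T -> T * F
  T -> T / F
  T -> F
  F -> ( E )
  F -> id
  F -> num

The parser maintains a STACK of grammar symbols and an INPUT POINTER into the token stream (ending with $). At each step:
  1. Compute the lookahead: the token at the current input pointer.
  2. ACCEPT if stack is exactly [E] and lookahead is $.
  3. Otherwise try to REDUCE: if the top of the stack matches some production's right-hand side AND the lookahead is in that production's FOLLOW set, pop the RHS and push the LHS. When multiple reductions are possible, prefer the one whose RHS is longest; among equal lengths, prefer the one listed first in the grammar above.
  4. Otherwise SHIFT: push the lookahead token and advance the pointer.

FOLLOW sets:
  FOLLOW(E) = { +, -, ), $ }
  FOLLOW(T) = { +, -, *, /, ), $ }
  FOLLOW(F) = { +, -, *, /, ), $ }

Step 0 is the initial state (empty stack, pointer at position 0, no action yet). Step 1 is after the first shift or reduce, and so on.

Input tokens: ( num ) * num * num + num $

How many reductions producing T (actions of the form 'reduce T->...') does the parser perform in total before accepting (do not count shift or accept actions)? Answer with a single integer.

Answer: 5

Derivation:
Step 1: shift (. Stack=[(] ptr=1 lookahead=num remaining=[num ) * num * num + num $]
Step 2: shift num. Stack=[( num] ptr=2 lookahead=) remaining=[) * num * num + num $]
Step 3: reduce F->num. Stack=[( F] ptr=2 lookahead=) remaining=[) * num * num + num $]
Step 4: reduce T->F. Stack=[( T] ptr=2 lookahead=) remaining=[) * num * num + num $]
Step 5: reduce E->T. Stack=[( E] ptr=2 lookahead=) remaining=[) * num * num + num $]
Step 6: shift ). Stack=[( E )] ptr=3 lookahead=* remaining=[* num * num + num $]
Step 7: reduce F->( E ). Stack=[F] ptr=3 lookahead=* remaining=[* num * num + num $]
Step 8: reduce T->F. Stack=[T] ptr=3 lookahead=* remaining=[* num * num + num $]
Step 9: shift *. Stack=[T *] ptr=4 lookahead=num remaining=[num * num + num $]
Step 10: shift num. Stack=[T * num] ptr=5 lookahead=* remaining=[* num + num $]
Step 11: reduce F->num. Stack=[T * F] ptr=5 lookahead=* remaining=[* num + num $]
Step 12: reduce T->T * F. Stack=[T] ptr=5 lookahead=* remaining=[* num + num $]
Step 13: shift *. Stack=[T *] ptr=6 lookahead=num remaining=[num + num $]
Step 14: shift num. Stack=[T * num] ptr=7 lookahead=+ remaining=[+ num $]
Step 15: reduce F->num. Stack=[T * F] ptr=7 lookahead=+ remaining=[+ num $]
Step 16: reduce T->T * F. Stack=[T] ptr=7 lookahead=+ remaining=[+ num $]
Step 17: reduce E->T. Stack=[E] ptr=7 lookahead=+ remaining=[+ num $]
Step 18: shift +. Stack=[E +] ptr=8 lookahead=num remaining=[num $]
Step 19: shift num. Stack=[E + num] ptr=9 lookahead=$ remaining=[$]
Step 20: reduce F->num. Stack=[E + F] ptr=9 lookahead=$ remaining=[$]
Step 21: reduce T->F. Stack=[E + T] ptr=9 lookahead=$ remaining=[$]
Step 22: reduce E->E + T. Stack=[E] ptr=9 lookahead=$ remaining=[$]
Step 23: accept. Stack=[E] ptr=9 lookahead=$ remaining=[$]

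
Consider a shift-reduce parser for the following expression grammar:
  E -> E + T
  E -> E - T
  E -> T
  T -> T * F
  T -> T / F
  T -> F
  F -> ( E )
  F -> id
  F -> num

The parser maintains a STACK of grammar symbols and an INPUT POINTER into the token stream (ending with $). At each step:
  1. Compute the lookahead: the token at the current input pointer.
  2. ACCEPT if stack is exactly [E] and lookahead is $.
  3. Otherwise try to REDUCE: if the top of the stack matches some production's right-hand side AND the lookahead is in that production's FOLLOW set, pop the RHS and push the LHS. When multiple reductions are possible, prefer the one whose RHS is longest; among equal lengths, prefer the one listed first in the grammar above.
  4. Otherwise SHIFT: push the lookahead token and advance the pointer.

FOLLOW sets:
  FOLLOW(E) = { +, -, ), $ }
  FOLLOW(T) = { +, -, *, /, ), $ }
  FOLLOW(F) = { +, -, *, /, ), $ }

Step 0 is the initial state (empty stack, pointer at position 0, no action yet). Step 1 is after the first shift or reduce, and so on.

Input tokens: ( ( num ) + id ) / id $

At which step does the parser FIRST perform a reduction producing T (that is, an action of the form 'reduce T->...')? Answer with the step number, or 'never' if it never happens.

Step 1: shift (. Stack=[(] ptr=1 lookahead=( remaining=[( num ) + id ) / id $]
Step 2: shift (. Stack=[( (] ptr=2 lookahead=num remaining=[num ) + id ) / id $]
Step 3: shift num. Stack=[( ( num] ptr=3 lookahead=) remaining=[) + id ) / id $]
Step 4: reduce F->num. Stack=[( ( F] ptr=3 lookahead=) remaining=[) + id ) / id $]
Step 5: reduce T->F. Stack=[( ( T] ptr=3 lookahead=) remaining=[) + id ) / id $]

Answer: 5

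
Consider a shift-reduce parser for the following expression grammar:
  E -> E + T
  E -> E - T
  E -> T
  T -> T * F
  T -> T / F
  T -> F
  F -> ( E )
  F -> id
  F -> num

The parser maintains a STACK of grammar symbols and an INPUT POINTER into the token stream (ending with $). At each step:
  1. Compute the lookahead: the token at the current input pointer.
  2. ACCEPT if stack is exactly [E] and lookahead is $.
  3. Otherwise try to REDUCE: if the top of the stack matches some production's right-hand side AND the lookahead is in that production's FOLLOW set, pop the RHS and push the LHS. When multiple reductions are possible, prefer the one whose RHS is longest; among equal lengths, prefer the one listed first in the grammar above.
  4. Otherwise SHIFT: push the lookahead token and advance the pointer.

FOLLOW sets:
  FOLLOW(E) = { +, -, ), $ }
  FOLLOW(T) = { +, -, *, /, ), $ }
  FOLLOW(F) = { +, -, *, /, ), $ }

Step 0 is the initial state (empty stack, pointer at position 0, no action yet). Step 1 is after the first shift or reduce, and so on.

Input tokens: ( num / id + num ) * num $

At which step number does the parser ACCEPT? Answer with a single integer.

Step 1: shift (. Stack=[(] ptr=1 lookahead=num remaining=[num / id + num ) * num $]
Step 2: shift num. Stack=[( num] ptr=2 lookahead=/ remaining=[/ id + num ) * num $]
Step 3: reduce F->num. Stack=[( F] ptr=2 lookahead=/ remaining=[/ id + num ) * num $]
Step 4: reduce T->F. Stack=[( T] ptr=2 lookahead=/ remaining=[/ id + num ) * num $]
Step 5: shift /. Stack=[( T /] ptr=3 lookahead=id remaining=[id + num ) * num $]
Step 6: shift id. Stack=[( T / id] ptr=4 lookahead=+ remaining=[+ num ) * num $]
Step 7: reduce F->id. Stack=[( T / F] ptr=4 lookahead=+ remaining=[+ num ) * num $]
Step 8: reduce T->T / F. Stack=[( T] ptr=4 lookahead=+ remaining=[+ num ) * num $]
Step 9: reduce E->T. Stack=[( E] ptr=4 lookahead=+ remaining=[+ num ) * num $]
Step 10: shift +. Stack=[( E +] ptr=5 lookahead=num remaining=[num ) * num $]
Step 11: shift num. Stack=[( E + num] ptr=6 lookahead=) remaining=[) * num $]
Step 12: reduce F->num. Stack=[( E + F] ptr=6 lookahead=) remaining=[) * num $]
Step 13: reduce T->F. Stack=[( E + T] ptr=6 lookahead=) remaining=[) * num $]
Step 14: reduce E->E + T. Stack=[( E] ptr=6 lookahead=) remaining=[) * num $]
Step 15: shift ). Stack=[( E )] ptr=7 lookahead=* remaining=[* num $]
Step 16: reduce F->( E ). Stack=[F] ptr=7 lookahead=* remaining=[* num $]
Step 17: reduce T->F. Stack=[T] ptr=7 lookahead=* remaining=[* num $]
Step 18: shift *. Stack=[T *] ptr=8 lookahead=num remaining=[num $]
Step 19: shift num. Stack=[T * num] ptr=9 lookahead=$ remaining=[$]
Step 20: reduce F->num. Stack=[T * F] ptr=9 lookahead=$ remaining=[$]
Step 21: reduce T->T * F. Stack=[T] ptr=9 lookahead=$ remaining=[$]
Step 22: reduce E->T. Stack=[E] ptr=9 lookahead=$ remaining=[$]
Step 23: accept. Stack=[E] ptr=9 lookahead=$ remaining=[$]

Answer: 23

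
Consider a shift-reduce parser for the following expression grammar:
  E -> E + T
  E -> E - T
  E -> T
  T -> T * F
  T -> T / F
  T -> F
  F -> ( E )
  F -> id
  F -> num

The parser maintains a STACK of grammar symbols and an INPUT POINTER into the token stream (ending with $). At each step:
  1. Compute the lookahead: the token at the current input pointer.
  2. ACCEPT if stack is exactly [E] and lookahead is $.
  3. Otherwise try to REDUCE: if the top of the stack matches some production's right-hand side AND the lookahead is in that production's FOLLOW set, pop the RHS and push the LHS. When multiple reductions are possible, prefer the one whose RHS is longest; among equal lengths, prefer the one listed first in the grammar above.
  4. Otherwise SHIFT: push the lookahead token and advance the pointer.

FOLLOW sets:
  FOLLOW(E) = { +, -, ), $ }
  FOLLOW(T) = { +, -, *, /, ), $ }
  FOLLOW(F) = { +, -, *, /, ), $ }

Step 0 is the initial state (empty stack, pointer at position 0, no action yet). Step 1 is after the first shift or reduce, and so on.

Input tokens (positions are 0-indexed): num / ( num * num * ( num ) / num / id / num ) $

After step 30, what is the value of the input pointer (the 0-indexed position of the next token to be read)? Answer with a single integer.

Step 1: shift num. Stack=[num] ptr=1 lookahead=/ remaining=[/ ( num * num * ( num ) / num / id / num ) $]
Step 2: reduce F->num. Stack=[F] ptr=1 lookahead=/ remaining=[/ ( num * num * ( num ) / num / id / num ) $]
Step 3: reduce T->F. Stack=[T] ptr=1 lookahead=/ remaining=[/ ( num * num * ( num ) / num / id / num ) $]
Step 4: shift /. Stack=[T /] ptr=2 lookahead=( remaining=[( num * num * ( num ) / num / id / num ) $]
Step 5: shift (. Stack=[T / (] ptr=3 lookahead=num remaining=[num * num * ( num ) / num / id / num ) $]
Step 6: shift num. Stack=[T / ( num] ptr=4 lookahead=* remaining=[* num * ( num ) / num / id / num ) $]
Step 7: reduce F->num. Stack=[T / ( F] ptr=4 lookahead=* remaining=[* num * ( num ) / num / id / num ) $]
Step 8: reduce T->F. Stack=[T / ( T] ptr=4 lookahead=* remaining=[* num * ( num ) / num / id / num ) $]
Step 9: shift *. Stack=[T / ( T *] ptr=5 lookahead=num remaining=[num * ( num ) / num / id / num ) $]
Step 10: shift num. Stack=[T / ( T * num] ptr=6 lookahead=* remaining=[* ( num ) / num / id / num ) $]
Step 11: reduce F->num. Stack=[T / ( T * F] ptr=6 lookahead=* remaining=[* ( num ) / num / id / num ) $]
Step 12: reduce T->T * F. Stack=[T / ( T] ptr=6 lookahead=* remaining=[* ( num ) / num / id / num ) $]
Step 13: shift *. Stack=[T / ( T *] ptr=7 lookahead=( remaining=[( num ) / num / id / num ) $]
Step 14: shift (. Stack=[T / ( T * (] ptr=8 lookahead=num remaining=[num ) / num / id / num ) $]
Step 15: shift num. Stack=[T / ( T * ( num] ptr=9 lookahead=) remaining=[) / num / id / num ) $]
Step 16: reduce F->num. Stack=[T / ( T * ( F] ptr=9 lookahead=) remaining=[) / num / id / num ) $]
Step 17: reduce T->F. Stack=[T / ( T * ( T] ptr=9 lookahead=) remaining=[) / num / id / num ) $]
Step 18: reduce E->T. Stack=[T / ( T * ( E] ptr=9 lookahead=) remaining=[) / num / id / num ) $]
Step 19: shift ). Stack=[T / ( T * ( E )] ptr=10 lookahead=/ remaining=[/ num / id / num ) $]
Step 20: reduce F->( E ). Stack=[T / ( T * F] ptr=10 lookahead=/ remaining=[/ num / id / num ) $]
Step 21: reduce T->T * F. Stack=[T / ( T] ptr=10 lookahead=/ remaining=[/ num / id / num ) $]
Step 22: shift /. Stack=[T / ( T /] ptr=11 lookahead=num remaining=[num / id / num ) $]
Step 23: shift num. Stack=[T / ( T / num] ptr=12 lookahead=/ remaining=[/ id / num ) $]
Step 24: reduce F->num. Stack=[T / ( T / F] ptr=12 lookahead=/ remaining=[/ id / num ) $]
Step 25: reduce T->T / F. Stack=[T / ( T] ptr=12 lookahead=/ remaining=[/ id / num ) $]
Step 26: shift /. Stack=[T / ( T /] ptr=13 lookahead=id remaining=[id / num ) $]
Step 27: shift id. Stack=[T / ( T / id] ptr=14 lookahead=/ remaining=[/ num ) $]
Step 28: reduce F->id. Stack=[T / ( T / F] ptr=14 lookahead=/ remaining=[/ num ) $]
Step 29: reduce T->T / F. Stack=[T / ( T] ptr=14 lookahead=/ remaining=[/ num ) $]
Step 30: shift /. Stack=[T / ( T /] ptr=15 lookahead=num remaining=[num ) $]

Answer: 15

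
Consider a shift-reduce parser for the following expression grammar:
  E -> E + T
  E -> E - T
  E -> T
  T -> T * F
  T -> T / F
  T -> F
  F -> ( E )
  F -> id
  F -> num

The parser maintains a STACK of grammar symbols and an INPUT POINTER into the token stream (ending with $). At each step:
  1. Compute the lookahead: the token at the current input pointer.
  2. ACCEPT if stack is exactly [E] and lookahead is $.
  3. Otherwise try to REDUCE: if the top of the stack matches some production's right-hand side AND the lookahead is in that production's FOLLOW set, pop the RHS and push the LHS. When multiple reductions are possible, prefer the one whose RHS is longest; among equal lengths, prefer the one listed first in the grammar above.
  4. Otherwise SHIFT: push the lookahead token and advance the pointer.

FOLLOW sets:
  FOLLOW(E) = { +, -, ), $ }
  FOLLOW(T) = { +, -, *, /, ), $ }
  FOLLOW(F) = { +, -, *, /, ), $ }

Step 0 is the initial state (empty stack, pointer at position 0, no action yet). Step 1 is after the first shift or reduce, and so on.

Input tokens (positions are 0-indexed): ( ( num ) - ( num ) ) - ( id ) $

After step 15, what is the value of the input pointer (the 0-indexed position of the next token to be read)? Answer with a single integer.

Step 1: shift (. Stack=[(] ptr=1 lookahead=( remaining=[( num ) - ( num ) ) - ( id ) $]
Step 2: shift (. Stack=[( (] ptr=2 lookahead=num remaining=[num ) - ( num ) ) - ( id ) $]
Step 3: shift num. Stack=[( ( num] ptr=3 lookahead=) remaining=[) - ( num ) ) - ( id ) $]
Step 4: reduce F->num. Stack=[( ( F] ptr=3 lookahead=) remaining=[) - ( num ) ) - ( id ) $]
Step 5: reduce T->F. Stack=[( ( T] ptr=3 lookahead=) remaining=[) - ( num ) ) - ( id ) $]
Step 6: reduce E->T. Stack=[( ( E] ptr=3 lookahead=) remaining=[) - ( num ) ) - ( id ) $]
Step 7: shift ). Stack=[( ( E )] ptr=4 lookahead=- remaining=[- ( num ) ) - ( id ) $]
Step 8: reduce F->( E ). Stack=[( F] ptr=4 lookahead=- remaining=[- ( num ) ) - ( id ) $]
Step 9: reduce T->F. Stack=[( T] ptr=4 lookahead=- remaining=[- ( num ) ) - ( id ) $]
Step 10: reduce E->T. Stack=[( E] ptr=4 lookahead=- remaining=[- ( num ) ) - ( id ) $]
Step 11: shift -. Stack=[( E -] ptr=5 lookahead=( remaining=[( num ) ) - ( id ) $]
Step 12: shift (. Stack=[( E - (] ptr=6 lookahead=num remaining=[num ) ) - ( id ) $]
Step 13: shift num. Stack=[( E - ( num] ptr=7 lookahead=) remaining=[) ) - ( id ) $]
Step 14: reduce F->num. Stack=[( E - ( F] ptr=7 lookahead=) remaining=[) ) - ( id ) $]
Step 15: reduce T->F. Stack=[( E - ( T] ptr=7 lookahead=) remaining=[) ) - ( id ) $]

Answer: 7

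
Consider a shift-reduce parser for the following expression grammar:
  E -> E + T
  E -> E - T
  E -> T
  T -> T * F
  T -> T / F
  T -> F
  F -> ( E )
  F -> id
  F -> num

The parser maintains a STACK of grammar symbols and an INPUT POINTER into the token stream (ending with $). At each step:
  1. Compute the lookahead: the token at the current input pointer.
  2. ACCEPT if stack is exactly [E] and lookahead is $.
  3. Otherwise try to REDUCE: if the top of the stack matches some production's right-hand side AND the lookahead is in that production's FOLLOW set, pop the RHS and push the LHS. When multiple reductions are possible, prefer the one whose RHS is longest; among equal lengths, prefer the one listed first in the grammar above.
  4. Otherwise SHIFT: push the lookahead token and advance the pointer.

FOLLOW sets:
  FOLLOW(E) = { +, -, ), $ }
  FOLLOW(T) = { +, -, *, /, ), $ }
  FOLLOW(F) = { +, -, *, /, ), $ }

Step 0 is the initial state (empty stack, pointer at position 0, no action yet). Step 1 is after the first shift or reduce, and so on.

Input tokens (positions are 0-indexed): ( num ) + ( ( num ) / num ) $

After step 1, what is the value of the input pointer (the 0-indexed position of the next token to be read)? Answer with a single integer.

Step 1: shift (. Stack=[(] ptr=1 lookahead=num remaining=[num ) + ( ( num ) / num ) $]

Answer: 1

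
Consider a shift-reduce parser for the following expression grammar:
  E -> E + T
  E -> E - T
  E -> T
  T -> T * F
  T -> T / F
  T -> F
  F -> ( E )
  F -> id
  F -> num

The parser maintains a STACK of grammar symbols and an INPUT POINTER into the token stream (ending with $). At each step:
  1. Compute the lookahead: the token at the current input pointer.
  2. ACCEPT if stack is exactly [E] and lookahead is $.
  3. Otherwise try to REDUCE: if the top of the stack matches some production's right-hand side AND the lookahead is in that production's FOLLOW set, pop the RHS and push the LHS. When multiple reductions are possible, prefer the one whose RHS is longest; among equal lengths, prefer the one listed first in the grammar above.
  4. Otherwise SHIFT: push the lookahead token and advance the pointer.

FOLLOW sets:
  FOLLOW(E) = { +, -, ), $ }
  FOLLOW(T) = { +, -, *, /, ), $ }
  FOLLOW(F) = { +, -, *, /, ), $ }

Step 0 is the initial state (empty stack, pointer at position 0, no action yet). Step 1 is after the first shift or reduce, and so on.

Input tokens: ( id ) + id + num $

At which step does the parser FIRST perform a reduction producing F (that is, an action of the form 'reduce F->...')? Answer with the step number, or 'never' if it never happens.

Answer: 3

Derivation:
Step 1: shift (. Stack=[(] ptr=1 lookahead=id remaining=[id ) + id + num $]
Step 2: shift id. Stack=[( id] ptr=2 lookahead=) remaining=[) + id + num $]
Step 3: reduce F->id. Stack=[( F] ptr=2 lookahead=) remaining=[) + id + num $]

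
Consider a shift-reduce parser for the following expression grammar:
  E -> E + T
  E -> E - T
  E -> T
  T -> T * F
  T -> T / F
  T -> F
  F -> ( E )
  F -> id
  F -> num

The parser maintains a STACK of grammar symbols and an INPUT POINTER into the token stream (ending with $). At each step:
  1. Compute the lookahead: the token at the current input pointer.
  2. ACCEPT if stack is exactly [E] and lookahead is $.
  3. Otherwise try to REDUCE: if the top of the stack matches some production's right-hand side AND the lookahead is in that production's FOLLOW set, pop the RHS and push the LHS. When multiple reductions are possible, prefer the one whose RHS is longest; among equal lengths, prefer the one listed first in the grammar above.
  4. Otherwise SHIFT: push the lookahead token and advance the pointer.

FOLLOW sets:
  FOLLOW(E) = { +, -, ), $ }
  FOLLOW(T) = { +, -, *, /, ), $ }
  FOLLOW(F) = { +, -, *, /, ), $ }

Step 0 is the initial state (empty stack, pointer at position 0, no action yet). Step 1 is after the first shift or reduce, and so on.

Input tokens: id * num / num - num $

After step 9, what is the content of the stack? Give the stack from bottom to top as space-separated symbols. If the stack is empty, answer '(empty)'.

Step 1: shift id. Stack=[id] ptr=1 lookahead=* remaining=[* num / num - num $]
Step 2: reduce F->id. Stack=[F] ptr=1 lookahead=* remaining=[* num / num - num $]
Step 3: reduce T->F. Stack=[T] ptr=1 lookahead=* remaining=[* num / num - num $]
Step 4: shift *. Stack=[T *] ptr=2 lookahead=num remaining=[num / num - num $]
Step 5: shift num. Stack=[T * num] ptr=3 lookahead=/ remaining=[/ num - num $]
Step 6: reduce F->num. Stack=[T * F] ptr=3 lookahead=/ remaining=[/ num - num $]
Step 7: reduce T->T * F. Stack=[T] ptr=3 lookahead=/ remaining=[/ num - num $]
Step 8: shift /. Stack=[T /] ptr=4 lookahead=num remaining=[num - num $]
Step 9: shift num. Stack=[T / num] ptr=5 lookahead=- remaining=[- num $]

Answer: T / num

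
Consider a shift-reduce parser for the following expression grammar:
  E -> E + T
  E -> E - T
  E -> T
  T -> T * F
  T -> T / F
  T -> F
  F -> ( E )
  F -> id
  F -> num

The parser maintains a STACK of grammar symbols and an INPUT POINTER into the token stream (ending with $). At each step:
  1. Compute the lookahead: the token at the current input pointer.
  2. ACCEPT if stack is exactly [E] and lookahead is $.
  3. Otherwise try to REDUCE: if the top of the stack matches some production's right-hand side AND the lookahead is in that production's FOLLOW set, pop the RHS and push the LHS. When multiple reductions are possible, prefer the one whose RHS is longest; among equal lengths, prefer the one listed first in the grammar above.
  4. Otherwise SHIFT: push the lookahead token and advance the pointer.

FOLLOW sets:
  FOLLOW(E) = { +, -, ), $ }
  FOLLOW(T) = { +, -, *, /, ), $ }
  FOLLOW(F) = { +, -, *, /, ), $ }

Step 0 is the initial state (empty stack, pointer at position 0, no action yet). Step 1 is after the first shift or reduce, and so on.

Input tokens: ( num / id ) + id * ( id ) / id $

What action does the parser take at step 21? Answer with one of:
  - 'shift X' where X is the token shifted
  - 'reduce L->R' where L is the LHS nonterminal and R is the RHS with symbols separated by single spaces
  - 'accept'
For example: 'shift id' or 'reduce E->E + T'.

Answer: reduce F->id

Derivation:
Step 1: shift (. Stack=[(] ptr=1 lookahead=num remaining=[num / id ) + id * ( id ) / id $]
Step 2: shift num. Stack=[( num] ptr=2 lookahead=/ remaining=[/ id ) + id * ( id ) / id $]
Step 3: reduce F->num. Stack=[( F] ptr=2 lookahead=/ remaining=[/ id ) + id * ( id ) / id $]
Step 4: reduce T->F. Stack=[( T] ptr=2 lookahead=/ remaining=[/ id ) + id * ( id ) / id $]
Step 5: shift /. Stack=[( T /] ptr=3 lookahead=id remaining=[id ) + id * ( id ) / id $]
Step 6: shift id. Stack=[( T / id] ptr=4 lookahead=) remaining=[) + id * ( id ) / id $]
Step 7: reduce F->id. Stack=[( T / F] ptr=4 lookahead=) remaining=[) + id * ( id ) / id $]
Step 8: reduce T->T / F. Stack=[( T] ptr=4 lookahead=) remaining=[) + id * ( id ) / id $]
Step 9: reduce E->T. Stack=[( E] ptr=4 lookahead=) remaining=[) + id * ( id ) / id $]
Step 10: shift ). Stack=[( E )] ptr=5 lookahead=+ remaining=[+ id * ( id ) / id $]
Step 11: reduce F->( E ). Stack=[F] ptr=5 lookahead=+ remaining=[+ id * ( id ) / id $]
Step 12: reduce T->F. Stack=[T] ptr=5 lookahead=+ remaining=[+ id * ( id ) / id $]
Step 13: reduce E->T. Stack=[E] ptr=5 lookahead=+ remaining=[+ id * ( id ) / id $]
Step 14: shift +. Stack=[E +] ptr=6 lookahead=id remaining=[id * ( id ) / id $]
Step 15: shift id. Stack=[E + id] ptr=7 lookahead=* remaining=[* ( id ) / id $]
Step 16: reduce F->id. Stack=[E + F] ptr=7 lookahead=* remaining=[* ( id ) / id $]
Step 17: reduce T->F. Stack=[E + T] ptr=7 lookahead=* remaining=[* ( id ) / id $]
Step 18: shift *. Stack=[E + T *] ptr=8 lookahead=( remaining=[( id ) / id $]
Step 19: shift (. Stack=[E + T * (] ptr=9 lookahead=id remaining=[id ) / id $]
Step 20: shift id. Stack=[E + T * ( id] ptr=10 lookahead=) remaining=[) / id $]
Step 21: reduce F->id. Stack=[E + T * ( F] ptr=10 lookahead=) remaining=[) / id $]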